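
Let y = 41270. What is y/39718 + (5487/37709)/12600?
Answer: 466880317873/449317818600 ≈ 1.0391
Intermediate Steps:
y/39718 + (5487/37709)/12600 = 41270/39718 + (5487/37709)/12600 = 41270*(1/39718) + (5487*(1/37709))*(1/12600) = 20635/19859 + (5487/37709)*(1/12600) = 20635/19859 + 1829/158377800 = 466880317873/449317818600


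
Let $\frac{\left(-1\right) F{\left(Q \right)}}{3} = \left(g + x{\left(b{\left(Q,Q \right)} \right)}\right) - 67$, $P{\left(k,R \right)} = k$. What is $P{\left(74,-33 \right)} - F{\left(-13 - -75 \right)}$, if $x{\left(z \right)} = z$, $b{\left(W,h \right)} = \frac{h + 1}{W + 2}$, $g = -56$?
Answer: $- \frac{18691}{64} \approx -292.05$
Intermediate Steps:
$b{\left(W,h \right)} = \frac{1 + h}{2 + W}$
$F{\left(Q \right)} = 369 - \frac{3 \left(1 + Q\right)}{2 + Q}$ ($F{\left(Q \right)} = - 3 \left(\left(-56 + \frac{1 + Q}{2 + Q}\right) - 67\right) = - 3 \left(-123 + \frac{1 + Q}{2 + Q}\right) = 369 - \frac{3 \left(1 + Q\right)}{2 + Q}$)
$P{\left(74,-33 \right)} - F{\left(-13 - -75 \right)} = 74 - \frac{3 \left(245 + 122 \left(-13 - -75\right)\right)}{2 - -62} = 74 - \frac{3 \left(245 + 122 \left(-13 + 75\right)\right)}{2 + \left(-13 + 75\right)} = 74 - \frac{3 \left(245 + 122 \cdot 62\right)}{2 + 62} = 74 - \frac{3 \left(245 + 7564\right)}{64} = 74 - 3 \cdot \frac{1}{64} \cdot 7809 = 74 - \frac{23427}{64} = - \frac{18691}{64}$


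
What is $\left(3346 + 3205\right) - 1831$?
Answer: $4720$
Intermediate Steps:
$\left(3346 + 3205\right) - 1831 = 6551 - 1831 = 4720$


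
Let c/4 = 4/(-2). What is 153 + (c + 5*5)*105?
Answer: 1938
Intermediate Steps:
c = -8 (c = 4*(4/(-2)) = 4*(4*(-½)) = 4*(-2) = -8)
153 + (c + 5*5)*105 = 153 + (-8 + 5*5)*105 = 153 + (-8 + 25)*105 = 153 + 17*105 = 153 + 1785 = 1938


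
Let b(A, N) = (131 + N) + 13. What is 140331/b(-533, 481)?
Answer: 140331/625 ≈ 224.53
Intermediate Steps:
b(A, N) = 144 + N
140331/b(-533, 481) = 140331/(144 + 481) = 140331/625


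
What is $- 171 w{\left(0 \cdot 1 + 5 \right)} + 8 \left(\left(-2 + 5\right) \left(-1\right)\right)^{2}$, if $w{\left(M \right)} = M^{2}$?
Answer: $-4203$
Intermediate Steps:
$- 171 w{\left(0 \cdot 1 + 5 \right)} + 8 \left(\left(-2 + 5\right) \left(-1\right)\right)^{2} = - 171 \left(0 \cdot 1 + 5\right)^{2} + 8 \left(\left(-2 + 5\right) \left(-1\right)\right)^{2} = - 171 \left(0 + 5\right)^{2} + 8 \left(3 \left(-1\right)\right)^{2} = - 171 \cdot 5^{2} + 8 \left(-3\right)^{2} = \left(-171\right) 25 + 8 \cdot 9 = -4275 + 72 = -4203$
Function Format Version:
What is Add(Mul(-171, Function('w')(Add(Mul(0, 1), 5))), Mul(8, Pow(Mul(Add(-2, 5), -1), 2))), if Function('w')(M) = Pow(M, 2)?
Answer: -4203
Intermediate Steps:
Add(Mul(-171, Function('w')(Add(Mul(0, 1), 5))), Mul(8, Pow(Mul(Add(-2, 5), -1), 2))) = Add(Mul(-171, Pow(Add(Mul(0, 1), 5), 2)), Mul(8, Pow(Mul(Add(-2, 5), -1), 2))) = Add(Mul(-171, Pow(Add(0, 5), 2)), Mul(8, Pow(Mul(3, -1), 2))) = Add(Mul(-171, Pow(5, 2)), Mul(8, Pow(-3, 2))) = Add(Mul(-171, 25), Mul(8, 9)) = Add(-4275, 72) = -4203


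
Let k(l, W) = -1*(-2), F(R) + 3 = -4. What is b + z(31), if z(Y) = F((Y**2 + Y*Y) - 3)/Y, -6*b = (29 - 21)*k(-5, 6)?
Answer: -269/93 ≈ -2.8925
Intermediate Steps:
F(R) = -7 (F(R) = -3 - 4 = -7)
k(l, W) = 2
b = -8/3 (b = -(29 - 21)*2/6 = -4*2/3 = -1/6*16 = -8/3 ≈ -2.6667)
z(Y) = -7/Y
b + z(31) = -8/3 - 7/31 = -269/93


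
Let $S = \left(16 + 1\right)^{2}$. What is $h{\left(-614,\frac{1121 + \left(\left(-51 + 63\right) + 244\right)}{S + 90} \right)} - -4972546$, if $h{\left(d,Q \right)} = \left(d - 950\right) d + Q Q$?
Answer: $\frac{852201253851}{143641} \approx 5.9329 \cdot 10^{6}$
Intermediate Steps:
$S = 289$ ($S = 17^{2} = 289$)
$h{\left(d,Q \right)} = Q^{2} + d \left(-950 + d\right)$ ($h{\left(d,Q \right)} = \left(-950 + d\right) d + Q^{2} = d \left(-950 + d\right) + Q^{2} = Q^{2} + d \left(-950 + d\right)$)
$h{\left(-614,\frac{1121 + \left(\left(-51 + 63\right) + 244\right)}{S + 90} \right)} - -4972546 = \left(\left(\frac{1121 + \left(\left(-51 + 63\right) + 244\right)}{289 + 90}\right)^{2} + \left(-614\right)^{2} - -583300\right) - -4972546 = \left(\left(\frac{1121 + \left(12 + 244\right)}{379}\right)^{2} + 376996 + 583300\right) + 4972546 = \left(\left(\left(1121 + 256\right) \frac{1}{379}\right)^{2} + 376996 + 583300\right) + 4972546 = \left(\left(1377 \cdot \frac{1}{379}\right)^{2} + 376996 + 583300\right) + 4972546 = \left(\left(\frac{1377}{379}\right)^{2} + 376996 + 583300\right) + 4972546 = \left(\frac{1896129}{143641} + 376996 + 583300\right) + 4972546 = \frac{137939773865}{143641} + 4972546 = \frac{852201253851}{143641}$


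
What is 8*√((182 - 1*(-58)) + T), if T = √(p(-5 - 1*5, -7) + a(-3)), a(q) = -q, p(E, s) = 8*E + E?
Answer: 8*√(240 + I*√87) ≈ 123.96 + 2.4079*I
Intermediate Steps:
p(E, s) = 9*E
T = I*√87 (T = √(9*(-5 - 1*5) - 1*(-3)) = √(9*(-5 - 5) + 3) = √(9*(-10) + 3) = √(-90 + 3) = √(-87) = I*√87 ≈ 9.3274*I)
8*√((182 - 1*(-58)) + T) = 8*√((182 - 1*(-58)) + I*√87) = 8*√((182 + 58) + I*√87) = 8*√(240 + I*√87)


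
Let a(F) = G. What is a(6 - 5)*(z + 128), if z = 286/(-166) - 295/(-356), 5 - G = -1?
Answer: 11267163/14774 ≈ 762.63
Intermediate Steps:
G = 6 (G = 5 - 1*(-1) = 5 + 1 = 6)
z = -26423/29548 (z = 286*(-1/166) - 295*(-1/356) = -143/83 + 295/356 = -26423/29548 ≈ -0.89424)
a(F) = 6
a(6 - 5)*(z + 128) = 6*(-26423/29548 + 128) = 6*(3755721/29548) = 11267163/14774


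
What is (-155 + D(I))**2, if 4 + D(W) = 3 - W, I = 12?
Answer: 28224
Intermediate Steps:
D(W) = -1 - W (D(W) = -4 + (3 - W) = -1 - W)
(-155 + D(I))**2 = (-155 + (-1 - 1*12))**2 = (-155 + (-1 - 12))**2 = (-155 - 13)**2 = (-168)**2 = 28224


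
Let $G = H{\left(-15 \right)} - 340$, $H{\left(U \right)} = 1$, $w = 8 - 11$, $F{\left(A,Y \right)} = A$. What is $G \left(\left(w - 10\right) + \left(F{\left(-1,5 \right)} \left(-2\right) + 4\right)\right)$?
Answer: $2373$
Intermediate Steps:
$w = -3$ ($w = 8 - 11 = -3$)
$G = -339$ ($G = 1 - 340 = -339$)
$G \left(\left(w - 10\right) + \left(F{\left(-1,5 \right)} \left(-2\right) + 4\right)\right) = - 339 \left(\left(-3 - 10\right) + \left(\left(-1\right) \left(-2\right) + 4\right)\right) = - 339 \left(\left(-3 - 10\right) + \left(2 + 4\right)\right) = - 339 \left(-13 + 6\right) = \left(-339\right) \left(-7\right) = 2373$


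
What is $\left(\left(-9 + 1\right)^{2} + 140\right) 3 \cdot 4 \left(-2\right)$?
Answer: $-4896$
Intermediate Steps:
$\left(\left(-9 + 1\right)^{2} + 140\right) 3 \cdot 4 \left(-2\right) = \left(\left(-8\right)^{2} + 140\right) 12 \left(-2\right) = \left(64 + 140\right) \left(-24\right) = 204 \left(-24\right) = -4896$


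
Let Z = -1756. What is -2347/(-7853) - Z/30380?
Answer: 21272932/59643535 ≈ 0.35667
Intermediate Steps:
-2347/(-7853) - Z/30380 = -2347/(-7853) - (-1756)/30380 = -2347*(-1/7853) - (-1756)/30380 = 2347/7853 - 1*(-439/7595) = 2347/7853 + 439/7595 = 21272932/59643535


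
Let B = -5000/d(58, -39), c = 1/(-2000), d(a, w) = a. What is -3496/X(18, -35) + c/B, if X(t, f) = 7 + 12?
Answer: -919999971/5000000 ≈ -184.00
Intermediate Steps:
X(t, f) = 19
c = -1/2000 ≈ -0.00050000
B = -2500/29 (B = -5000/58 = -5000*1/58 = -2500/29 ≈ -86.207)
-3496/X(18, -35) + c/B = -3496/19 - 1/(2000*(-2500/29)) = -3496*1/19 - 1/2000*(-29/2500) = -184 + 29/5000000 = -919999971/5000000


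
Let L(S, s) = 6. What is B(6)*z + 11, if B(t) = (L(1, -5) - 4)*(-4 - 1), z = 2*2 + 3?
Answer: -59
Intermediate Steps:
z = 7 (z = 4 + 3 = 7)
B(t) = -10 (B(t) = (6 - 4)*(-4 - 1) = 2*(-5) = -10)
B(6)*z + 11 = -10*7 + 11 = -70 + 11 = -59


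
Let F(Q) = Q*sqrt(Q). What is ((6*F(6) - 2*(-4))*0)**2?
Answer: 0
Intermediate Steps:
F(Q) = Q**(3/2)
((6*F(6) - 2*(-4))*0)**2 = ((6*6**(3/2) - 2*(-4))*0)**2 = ((6*(6*sqrt(6)) + 8)*0)**2 = ((36*sqrt(6) + 8)*0)**2 = ((8 + 36*sqrt(6))*0)**2 = 0**2 = 0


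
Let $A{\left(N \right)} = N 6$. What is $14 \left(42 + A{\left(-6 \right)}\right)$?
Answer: $84$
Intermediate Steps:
$A{\left(N \right)} = 6 N$
$14 \left(42 + A{\left(-6 \right)}\right) = 14 \left(42 + 6 \left(-6\right)\right) = 14 \left(42 - 36\right) = 14 \cdot 6 = 84$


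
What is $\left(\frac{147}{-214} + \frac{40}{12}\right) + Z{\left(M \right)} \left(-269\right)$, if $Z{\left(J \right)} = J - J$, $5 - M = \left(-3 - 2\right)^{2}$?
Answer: $\frac{1699}{642} \approx 2.6464$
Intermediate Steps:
$M = -20$ ($M = 5 - \left(-3 - 2\right)^{2} = 5 - \left(-5\right)^{2} = 5 - 25 = -20$)
$Z{\left(J \right)} = 0$
$\left(\frac{147}{-214} + \frac{40}{12}\right) + Z{\left(M \right)} \left(-269\right) = \left(\frac{147}{-214} + \frac{40}{12}\right) + 0 \left(-269\right) = \left(147 \left(- \frac{1}{214}\right) + 40 \cdot \frac{1}{12}\right) + 0 = \left(- \frac{147}{214} + \frac{10}{3}\right) + 0 = \frac{1699}{642} + 0 = \frac{1699}{642}$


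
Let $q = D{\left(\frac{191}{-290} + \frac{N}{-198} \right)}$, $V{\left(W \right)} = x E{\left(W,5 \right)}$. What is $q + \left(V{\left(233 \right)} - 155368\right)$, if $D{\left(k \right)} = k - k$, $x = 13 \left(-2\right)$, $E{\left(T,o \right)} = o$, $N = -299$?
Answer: $-155498$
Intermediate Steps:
$x = -26$
$V{\left(W \right)} = -130$ ($V{\left(W \right)} = \left(-26\right) 5 = -130$)
$D{\left(k \right)} = 0$
$q = 0$
$q + \left(V{\left(233 \right)} - 155368\right) = 0 - 155498 = -155498$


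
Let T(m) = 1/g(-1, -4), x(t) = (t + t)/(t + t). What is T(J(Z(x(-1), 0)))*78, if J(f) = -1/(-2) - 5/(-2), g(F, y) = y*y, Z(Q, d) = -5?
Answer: 39/8 ≈ 4.8750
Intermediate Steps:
x(t) = 1 (x(t) = (2*t)/((2*t)) = (2*t)*(1/(2*t)) = 1)
g(F, y) = y²
J(f) = 3 (J(f) = -1*(-½) - 5*(-½) = ½ + 5/2 = 3)
T(m) = 1/16 (T(m) = 1/((-4)²) = 1/16)
T(J(Z(x(-1), 0)))*78 = (1/16)*78 = 39/8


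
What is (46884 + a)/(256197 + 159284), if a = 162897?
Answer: 19071/37771 ≈ 0.50491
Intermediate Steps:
(46884 + a)/(256197 + 159284) = (46884 + 162897)/(256197 + 159284) = 209781/415481 = 209781*(1/415481) = 19071/37771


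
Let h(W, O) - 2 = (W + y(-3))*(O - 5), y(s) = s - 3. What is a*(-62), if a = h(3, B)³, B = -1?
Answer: -496000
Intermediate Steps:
y(s) = -3 + s
h(W, O) = 2 + (-6 + W)*(-5 + O) (h(W, O) = 2 + (W + (-3 - 3))*(O - 5) = 2 + (W - 6)*(-5 + O) = 2 + (-6 + W)*(-5 + O))
a = 8000 (a = (32 - 6*(-1) - 5*3 - 1*3)³ = (32 + 6 - 15 - 3)³ = 20³ = 8000)
a*(-62) = 8000*(-62) = -496000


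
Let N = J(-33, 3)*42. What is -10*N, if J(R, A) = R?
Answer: 13860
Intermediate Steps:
N = -1386 (N = -33*42 = -1386)
-10*N = -10*(-1386) = 13860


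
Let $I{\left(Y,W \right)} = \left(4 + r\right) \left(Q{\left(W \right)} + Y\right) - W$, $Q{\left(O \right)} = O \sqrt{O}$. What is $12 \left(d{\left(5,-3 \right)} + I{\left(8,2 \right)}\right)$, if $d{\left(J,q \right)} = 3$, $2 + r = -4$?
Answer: $-180 - 48 \sqrt{2} \approx -247.88$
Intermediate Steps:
$r = -6$ ($r = -2 - 4 = -6$)
$Q{\left(O \right)} = O^{\frac{3}{2}}$
$I{\left(Y,W \right)} = - W - 2 Y - 2 W^{\frac{3}{2}}$ ($I{\left(Y,W \right)} = \left(4 - 6\right) \left(W^{\frac{3}{2}} + Y\right) - W = - 2 \left(Y + W^{\frac{3}{2}}\right) - W = \left(- 2 Y - 2 W^{\frac{3}{2}}\right) - W = - W - 2 Y - 2 W^{\frac{3}{2}}$)
$12 \left(d{\left(5,-3 \right)} + I{\left(8,2 \right)}\right) = 12 \left(3 - \left(18 + 4 \sqrt{2}\right)\right) = 12 \left(-15 - 4 \sqrt{2}\right) = -180 - 48 \sqrt{2}$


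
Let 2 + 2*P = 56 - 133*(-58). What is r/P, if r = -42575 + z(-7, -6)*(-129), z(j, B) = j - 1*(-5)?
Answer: -42317/3884 ≈ -10.895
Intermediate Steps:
z(j, B) = 5 + j (z(j, B) = j + 5 = 5 + j)
P = 3884 (P = -1 + (56 - 133*(-58))/2 = -1 + (56 + 7714)/2 = -1 + (½)*7770 = -1 + 3885 = 3884)
r = -42317 (r = -42575 + (5 - 7)*(-129) = -42575 - 2*(-129) = -42575 + 258 = -42317)
r/P = -42317/3884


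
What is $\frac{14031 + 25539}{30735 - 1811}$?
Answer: $\frac{19785}{14462} \approx 1.3681$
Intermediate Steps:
$\frac{14031 + 25539}{30735 - 1811} = \frac{39570}{28924} = 39570 \cdot \frac{1}{28924} = \frac{19785}{14462}$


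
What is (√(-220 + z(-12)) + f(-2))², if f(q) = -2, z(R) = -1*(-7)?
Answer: (2 - I*√213)² ≈ -209.0 - 58.378*I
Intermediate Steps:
z(R) = 7
(√(-220 + z(-12)) + f(-2))² = (√(-220 + 7) - 2)² = (√(-213) - 2)² = (I*√213 - 2)² = (-2 + I*√213)²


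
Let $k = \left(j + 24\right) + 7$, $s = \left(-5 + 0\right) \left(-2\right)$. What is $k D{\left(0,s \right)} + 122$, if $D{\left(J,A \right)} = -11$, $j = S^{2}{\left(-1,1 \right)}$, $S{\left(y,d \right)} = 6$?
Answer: $-615$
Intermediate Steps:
$s = 10$ ($s = \left(-5\right) \left(-2\right) = 10$)
$j = 36$ ($j = 6^{2} = 36$)
$k = 67$ ($k = \left(36 + 24\right) + 7 = 60 + 7 = 67$)
$k D{\left(0,s \right)} + 122 = 67 \left(-11\right) + 122 = -737 + 122 = -615$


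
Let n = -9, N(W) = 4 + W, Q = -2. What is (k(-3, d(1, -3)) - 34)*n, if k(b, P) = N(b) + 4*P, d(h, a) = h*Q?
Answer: 369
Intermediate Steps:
d(h, a) = -2*h (d(h, a) = h*(-2) = -2*h)
k(b, P) = 4 + b + 4*P (k(b, P) = (4 + b) + 4*P = 4 + b + 4*P)
(k(-3, d(1, -3)) - 34)*n = ((4 - 3 + 4*(-2*1)) - 34)*(-9) = ((4 - 3 + 4*(-2)) - 34)*(-9) = ((4 - 3 - 8) - 34)*(-9) = (-7 - 34)*(-9) = -41*(-9) = 369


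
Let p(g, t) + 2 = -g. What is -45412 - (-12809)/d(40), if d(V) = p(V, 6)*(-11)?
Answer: -20967535/462 ≈ -45384.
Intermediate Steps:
p(g, t) = -2 - g
d(V) = 22 + 11*V (d(V) = (-2 - V)*(-11) = 22 + 11*V)
-45412 - (-12809)/d(40) = -45412 - (-12809)/(22 + 11*40) = -45412 - (-12809)/(22 + 440) = -45412 - (-12809)/462 = -45412 - 1*(-12809/462) = -45412 + 12809/462 = -20967535/462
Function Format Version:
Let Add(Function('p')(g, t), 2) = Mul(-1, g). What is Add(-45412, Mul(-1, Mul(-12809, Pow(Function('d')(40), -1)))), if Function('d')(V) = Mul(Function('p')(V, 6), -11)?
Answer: Rational(-20967535, 462) ≈ -45384.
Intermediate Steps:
Function('p')(g, t) = Add(-2, Mul(-1, g))
Function('d')(V) = Add(22, Mul(11, V)) (Function('d')(V) = Mul(Add(-2, Mul(-1, V)), -11) = Add(22, Mul(11, V)))
Add(-45412, Mul(-1, Mul(-12809, Pow(Function('d')(40), -1)))) = Add(-45412, Mul(-1, Mul(-12809, Pow(Add(22, Mul(11, 40)), -1)))) = Add(-45412, Mul(-1, Mul(-12809, Pow(Add(22, 440), -1)))) = Add(-45412, Mul(-1, Mul(-12809, Pow(462, -1)))) = Add(-45412, Mul(-1, Mul(-12809, Rational(1, 462)))) = Add(-45412, Mul(-1, Rational(-12809, 462))) = Add(-45412, Rational(12809, 462)) = Rational(-20967535, 462)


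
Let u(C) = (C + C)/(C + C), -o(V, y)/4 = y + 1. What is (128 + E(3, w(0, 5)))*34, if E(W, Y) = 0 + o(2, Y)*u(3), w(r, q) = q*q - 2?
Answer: 1088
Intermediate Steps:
o(V, y) = -4 - 4*y (o(V, y) = -4*(y + 1) = -4*(1 + y) = -4 - 4*y)
u(C) = 1 (u(C) = (2*C)/((2*C)) = (2*C)*(1/(2*C)) = 1)
w(r, q) = -2 + q² (w(r, q) = q² - 2 = -2 + q²)
E(W, Y) = -4 - 4*Y (E(W, Y) = 0 + (-4 - 4*Y)*1 = 0 + (-4 - 4*Y) = -4 - 4*Y)
(128 + E(3, w(0, 5)))*34 = (128 + (-4 - 4*(-2 + 5²)))*34 = (128 + (-4 - 4*(-2 + 25)))*34 = (128 + (-4 - 4*23))*34 = (128 + (-4 - 92))*34 = (128 - 96)*34 = 32*34 = 1088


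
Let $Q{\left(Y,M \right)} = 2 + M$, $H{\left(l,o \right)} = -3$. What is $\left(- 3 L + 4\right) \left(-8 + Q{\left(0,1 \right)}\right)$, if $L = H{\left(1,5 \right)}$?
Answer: $-65$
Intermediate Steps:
$L = -3$
$\left(- 3 L + 4\right) \left(-8 + Q{\left(0,1 \right)}\right) = \left(\left(-3\right) \left(-3\right) + 4\right) \left(-8 + \left(2 + 1\right)\right) = \left(9 + 4\right) \left(-8 + 3\right) = 13 \left(-5\right) = -65$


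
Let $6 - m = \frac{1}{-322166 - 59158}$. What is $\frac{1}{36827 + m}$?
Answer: $\frac{381324}{14045306893} \approx 2.715 \cdot 10^{-5}$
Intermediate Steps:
$m = \frac{2287945}{381324}$ ($m = 6 - \frac{1}{-322166 - 59158} = 6 - \frac{1}{-381324} = 6 - - \frac{1}{381324} = 6 + \frac{1}{381324} = \frac{2287945}{381324} \approx 6.0$)
$\frac{1}{36827 + m} = \frac{1}{36827 + \frac{2287945}{381324}} = \frac{1}{\frac{14045306893}{381324}} = \frac{381324}{14045306893}$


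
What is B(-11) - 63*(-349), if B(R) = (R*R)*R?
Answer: 20656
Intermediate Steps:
B(R) = R**3 (B(R) = R**2*R = R**3)
B(-11) - 63*(-349) = (-11)**3 - 63*(-349) = -1331 + 21987 = 20656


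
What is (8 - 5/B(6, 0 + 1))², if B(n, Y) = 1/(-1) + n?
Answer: 49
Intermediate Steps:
B(n, Y) = -1 + n
(8 - 5/B(6, 0 + 1))² = (8 - 5/(-1 + 6))² = (8 - 5/5)² = (8 - 1*1)² = (8 - 1)² = 7² = 49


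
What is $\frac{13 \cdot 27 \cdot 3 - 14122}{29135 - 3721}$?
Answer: $- \frac{13069}{25414} \approx -0.51424$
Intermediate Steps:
$\frac{13 \cdot 27 \cdot 3 - 14122}{29135 - 3721} = \frac{351 \cdot 3 - 14122}{25414} = \left(1053 - 14122\right) \frac{1}{25414} = \left(-13069\right) \frac{1}{25414} = - \frac{13069}{25414}$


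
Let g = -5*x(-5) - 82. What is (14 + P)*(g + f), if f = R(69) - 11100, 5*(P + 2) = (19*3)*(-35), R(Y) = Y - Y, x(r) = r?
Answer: 4317759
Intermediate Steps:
R(Y) = 0
P = -401 (P = -2 + ((19*3)*(-35))/5 = -2 + (57*(-35))/5 = -2 + (⅕)*(-1995) = -2 - 399 = -401)
g = -57 (g = -5*(-5) - 82 = 25 - 82 = -57)
f = -11100 (f = 0 - 11100 = -11100)
(14 + P)*(g + f) = (14 - 401)*(-57 - 11100) = -387*(-11157) = 4317759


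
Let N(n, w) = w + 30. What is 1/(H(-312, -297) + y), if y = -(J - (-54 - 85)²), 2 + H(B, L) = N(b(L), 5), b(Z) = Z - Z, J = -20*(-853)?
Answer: 1/2294 ≈ 0.00043592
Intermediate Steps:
J = 17060
b(Z) = 0
N(n, w) = 30 + w
H(B, L) = 33 (H(B, L) = -2 + (30 + 5) = -2 + 35 = 33)
y = 2261 (y = -(17060 - (-54 - 85)²) = -(17060 - 1*(-139)²) = -(17060 - 1*19321) = -(17060 - 19321) = -1*(-2261) = 2261)
1/(H(-312, -297) + y) = 1/(33 + 2261) = 1/2294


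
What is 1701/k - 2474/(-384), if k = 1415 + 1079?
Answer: 1705835/239424 ≈ 7.1247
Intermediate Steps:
k = 2494
1701/k - 2474/(-384) = 1701/2494 - 2474/(-384) = 1701*(1/2494) - 2474*(-1/384) = 1701/2494 + 1237/192 = 1705835/239424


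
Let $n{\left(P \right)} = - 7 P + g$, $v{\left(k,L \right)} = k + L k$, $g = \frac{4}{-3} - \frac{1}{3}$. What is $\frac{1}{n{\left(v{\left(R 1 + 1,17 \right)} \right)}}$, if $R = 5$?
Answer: $- \frac{3}{2273} \approx -0.0013198$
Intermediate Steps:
$g = - \frac{5}{3}$ ($g = 4 \left(- \frac{1}{3}\right) - \frac{1}{3} = - \frac{4}{3} - \frac{1}{3} = - \frac{5}{3} \approx -1.6667$)
$n{\left(P \right)} = - \frac{5}{3} - 7 P$ ($n{\left(P \right)} = - 7 P - \frac{5}{3} = - \frac{5}{3} - 7 P$)
$\frac{1}{n{\left(v{\left(R 1 + 1,17 \right)} \right)}} = \frac{1}{- \frac{5}{3} - 7 \left(5 \cdot 1 + 1\right) \left(1 + 17\right)} = \frac{1}{- \frac{5}{3} - 7 \left(5 + 1\right) 18} = \frac{1}{- \frac{5}{3} - 7 \cdot 6 \cdot 18} = \frac{1}{- \frac{5}{3} - 756} = \frac{1}{- \frac{2273}{3}} = - \frac{3}{2273}$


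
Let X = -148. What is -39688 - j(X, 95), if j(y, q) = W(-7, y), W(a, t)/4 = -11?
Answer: -39644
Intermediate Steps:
W(a, t) = -44 (W(a, t) = 4*(-11) = -44)
j(y, q) = -44
-39688 - j(X, 95) = -39688 - 1*(-44) = -39688 + 44 = -39644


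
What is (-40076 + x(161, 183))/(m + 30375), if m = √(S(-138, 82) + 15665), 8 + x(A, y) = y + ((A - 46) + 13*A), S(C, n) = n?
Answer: -381641625/307541626 + 37693*√15747/922624878 ≈ -1.2358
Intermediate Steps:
x(A, y) = -54 + y + 14*A (x(A, y) = -8 + (y + ((A - 46) + 13*A)) = -8 + (y + ((-46 + A) + 13*A)) = -8 + (y + (-46 + 14*A)) = -8 + (-46 + y + 14*A) = -54 + y + 14*A)
m = √15747 (m = √(82 + 15665) = √15747 ≈ 125.49)
(-40076 + x(161, 183))/(m + 30375) = (-40076 + (-54 + 183 + 14*161))/(√15747 + 30375) = (-40076 + (-54 + 183 + 2254))/(30375 + √15747) = (-40076 + 2383)/(30375 + √15747) = -37693/(30375 + √15747)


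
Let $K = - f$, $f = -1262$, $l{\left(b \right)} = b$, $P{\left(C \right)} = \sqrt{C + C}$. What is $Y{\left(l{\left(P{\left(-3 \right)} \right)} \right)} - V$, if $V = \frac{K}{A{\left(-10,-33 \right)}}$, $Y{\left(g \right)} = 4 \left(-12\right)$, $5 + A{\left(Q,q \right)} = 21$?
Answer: $- \frac{1015}{8} \approx -126.88$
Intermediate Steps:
$P{\left(C \right)} = \sqrt{2} \sqrt{C}$ ($P{\left(C \right)} = \sqrt{2 C} = \sqrt{2} \sqrt{C}$)
$A{\left(Q,q \right)} = 16$ ($A{\left(Q,q \right)} = -5 + 21 = 16$)
$K = 1262$ ($K = \left(-1\right) \left(-1262\right) = 1262$)
$Y{\left(g \right)} = -48$
$V = \frac{631}{8}$ ($V = \frac{1262}{16} = 1262 \cdot \frac{1}{16} = \frac{631}{8} \approx 78.875$)
$Y{\left(l{\left(P{\left(-3 \right)} \right)} \right)} - V = -48 - \frac{631}{8} = - \frac{1015}{8}$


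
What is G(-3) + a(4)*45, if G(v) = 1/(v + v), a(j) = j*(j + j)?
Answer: 8639/6 ≈ 1439.8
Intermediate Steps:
a(j) = 2*j**2 (a(j) = j*(2*j) = 2*j**2)
G(v) = 1/(2*v)
G(-3) + a(4)*45 = (1/2)/(-3) + (2*4**2)*45 = (1/2)*(-1/3) + (2*16)*45 = -1/6 + 32*45 = -1/6 + 1440 = 8639/6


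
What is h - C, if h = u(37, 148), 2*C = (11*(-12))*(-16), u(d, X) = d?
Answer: -1019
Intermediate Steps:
C = 1056 (C = ((11*(-12))*(-16))/2 = (-132*(-16))/2 = (½)*2112 = 1056)
h = 37
h - C = 37 - 1*1056 = 37 - 1056 = -1019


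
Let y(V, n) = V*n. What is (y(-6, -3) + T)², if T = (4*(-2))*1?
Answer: 100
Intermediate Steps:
T = -8 (T = -8*1 = -8)
(y(-6, -3) + T)² = (-6*(-3) - 8)² = (18 - 8)² = 10² = 100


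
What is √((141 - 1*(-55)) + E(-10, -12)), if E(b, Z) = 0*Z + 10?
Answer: √206 ≈ 14.353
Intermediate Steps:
E(b, Z) = 10 (E(b, Z) = 0 + 10 = 10)
√((141 - 1*(-55)) + E(-10, -12)) = √((141 - 1*(-55)) + 10) = √((141 + 55) + 10) = √(196 + 10) = √206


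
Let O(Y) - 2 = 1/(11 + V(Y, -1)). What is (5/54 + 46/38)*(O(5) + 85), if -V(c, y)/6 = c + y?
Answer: 755405/6669 ≈ 113.27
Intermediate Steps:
V(c, y) = -6*c - 6*y (V(c, y) = -6*(c + y) = -6*c - 6*y)
O(Y) = 2 + 1/(17 - 6*Y) (O(Y) = 2 + 1/(11 + (-6*Y - 6*(-1))) = 2 + 1/(11 + (-6*Y + 6)) = 2 + 1/(11 + (6 - 6*Y)) = 2 + 1/(17 - 6*Y))
(5/54 + 46/38)*(O(5) + 85) = (5/54 + 46/38)*((-35 + 12*5)/(-17 + 6*5) + 85) = (5*(1/54) + 46*(1/38))*((-35 + 60)/(-17 + 30) + 85) = (5/54 + 23/19)*(25/13 + 85) = 1337*((1/13)*25 + 85)/1026 = 1337*(25/13 + 85)/1026 = (1337/1026)*(1130/13) = 755405/6669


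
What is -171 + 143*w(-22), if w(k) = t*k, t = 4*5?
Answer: -63091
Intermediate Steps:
t = 20
w(k) = 20*k
-171 + 143*w(-22) = -171 + 143*(20*(-22)) = -171 + 143*(-440) = -171 - 62920 = -63091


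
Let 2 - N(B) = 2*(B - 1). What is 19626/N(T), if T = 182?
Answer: -3271/60 ≈ -54.517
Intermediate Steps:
N(B) = 4 - 2*B (N(B) = 2 - 2*(B - 1) = 2 - 2*(-1 + B) = 2 - (-2 + 2*B) = 2 + (2 - 2*B) = 4 - 2*B)
19626/N(T) = 19626/(4 - 2*182) = 19626/(4 - 364) = 19626/(-360) = 19626*(-1/360) = -3271/60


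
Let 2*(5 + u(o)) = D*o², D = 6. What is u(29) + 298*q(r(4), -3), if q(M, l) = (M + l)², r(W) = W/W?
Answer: 3710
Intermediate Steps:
r(W) = 1
u(o) = -5 + 3*o² (u(o) = -5 + (6*o²)/2 = -5 + 3*o²)
u(29) + 298*q(r(4), -3) = (-5 + 3*29²) + 298*(1 - 3)² = (-5 + 3*841) + 298*(-2)² = (-5 + 2523) + 298*4 = 2518 + 1192 = 3710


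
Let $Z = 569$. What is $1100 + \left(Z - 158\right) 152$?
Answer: $63572$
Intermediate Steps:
$1100 + \left(Z - 158\right) 152 = 1100 + \left(569 - 158\right) 152 = 1100 + 411 \cdot 152 = 1100 + 62472 = 63572$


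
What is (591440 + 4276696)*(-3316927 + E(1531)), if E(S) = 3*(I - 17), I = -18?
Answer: -16147762892352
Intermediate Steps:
E(S) = -105 (E(S) = 3*(-18 - 17) = 3*(-35) = -105)
(591440 + 4276696)*(-3316927 + E(1531)) = (591440 + 4276696)*(-3316927 - 105) = 4868136*(-3317032) = -16147762892352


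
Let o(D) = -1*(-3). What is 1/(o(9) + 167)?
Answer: 1/170 ≈ 0.0058824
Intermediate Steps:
o(D) = 3
1/(o(9) + 167) = 1/(3 + 167) = 1/170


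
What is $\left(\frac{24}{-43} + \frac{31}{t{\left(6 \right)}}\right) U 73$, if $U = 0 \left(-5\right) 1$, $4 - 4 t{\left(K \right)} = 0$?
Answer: $0$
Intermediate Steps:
$t{\left(K \right)} = 1$ ($t{\left(K \right)} = 1 - 0 = 1 + 0 = 1$)
$U = 0$ ($U = 0 \cdot 1 = 0$)
$\left(\frac{24}{-43} + \frac{31}{t{\left(6 \right)}}\right) U 73 = \left(\frac{24}{-43} + \frac{31}{1}\right) 0 \cdot 73 = \left(24 \left(- \frac{1}{43}\right) + 31 \cdot 1\right) 0 \cdot 73 = \left(- \frac{24}{43} + 31\right) 0 \cdot 73 = \frac{1309}{43} \cdot 0 \cdot 73 = 0 \cdot 73 = 0$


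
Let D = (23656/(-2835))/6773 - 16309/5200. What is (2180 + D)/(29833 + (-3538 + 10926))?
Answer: 3343914066757/57175788524400 ≈ 0.058485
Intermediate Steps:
D = -4819685243/1536116400 (D = (23656*(-1/2835))*(1/6773) - 16309*1/5200 = -23656/2835*1/6773 - 16309/5200 = -23656/19201455 - 16309/5200 = -4819685243/1536116400 ≈ -3.1376)
(2180 + D)/(29833 + (-3538 + 10926)) = (2180 - 4819685243/1536116400)/(29833 + (-3538 + 10926)) = 3343914066757/(1536116400*(29833 + 7388)) = (3343914066757/1536116400)/37221 = (3343914066757/1536116400)*(1/37221) = 3343914066757/57175788524400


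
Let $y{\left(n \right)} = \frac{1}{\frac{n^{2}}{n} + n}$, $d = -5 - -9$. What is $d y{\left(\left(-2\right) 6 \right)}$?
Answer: $- \frac{1}{6} \approx -0.16667$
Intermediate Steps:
$d = 4$ ($d = -5 + 9 = 4$)
$y{\left(n \right)} = \frac{1}{2 n}$ ($y{\left(n \right)} = \frac{1}{n + n} = \frac{1}{2 n}$)
$d y{\left(\left(-2\right) 6 \right)} = 4 \frac{1}{2 \left(\left(-2\right) 6\right)} = 4 \frac{1}{2 \left(-12\right)} = 4 \cdot \frac{1}{2} \left(- \frac{1}{12}\right) = 4 \left(- \frac{1}{24}\right) = - \frac{1}{6}$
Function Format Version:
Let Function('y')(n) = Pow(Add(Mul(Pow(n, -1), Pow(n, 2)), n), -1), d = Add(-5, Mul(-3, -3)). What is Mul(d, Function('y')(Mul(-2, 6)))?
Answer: Rational(-1, 6) ≈ -0.16667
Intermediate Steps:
d = 4 (d = Add(-5, 9) = 4)
Function('y')(n) = Mul(Rational(1, 2), Pow(n, -1)) (Function('y')(n) = Pow(Add(n, n), -1) = Pow(Mul(2, n), -1) = Mul(Rational(1, 2), Pow(n, -1)))
Mul(d, Function('y')(Mul(-2, 6))) = Mul(4, Mul(Rational(1, 2), Pow(Mul(-2, 6), -1))) = Mul(4, Mul(Rational(1, 2), Pow(-12, -1))) = Mul(4, Mul(Rational(1, 2), Rational(-1, 12))) = Mul(4, Rational(-1, 24)) = Rational(-1, 6)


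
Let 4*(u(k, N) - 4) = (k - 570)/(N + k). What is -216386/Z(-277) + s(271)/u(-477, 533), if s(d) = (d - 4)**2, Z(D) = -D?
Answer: -4456014158/41827 ≈ -1.0653e+5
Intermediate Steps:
u(k, N) = 4 + (-570 + k)/(4*(N + k)) (u(k, N) = 4 + ((k - 570)/(N + k))/4 = 4 + ((-570 + k)/(N + k))/4 = 4 + (-570 + k)/(4*(N + k)))
s(d) = (-4 + d)**2
-216386/Z(-277) + s(271)/u(-477, 533) = -216386/((-1*(-277))) + (-4 + 271)**2/(((-570 + 16*533 + 17*(-477))/(4*(533 - 477)))) = -216386/277 + 267**2/(((1/4)*(-570 + 8528 - 8109)/56)) = -216386*1/277 + 71289/(((1/4)*(1/56)*(-151))) = -216386/277 + 71289/(-151/224) = -216386/277 + 71289*(-224/151) = -216386/277 - 15968736/151 = -4456014158/41827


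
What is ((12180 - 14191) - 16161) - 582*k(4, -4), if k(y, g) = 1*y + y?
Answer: -22828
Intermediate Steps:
k(y, g) = 2*y (k(y, g) = y + y = 2*y)
((12180 - 14191) - 16161) - 582*k(4, -4) = ((12180 - 14191) - 16161) - 1164*4 = (-2011 - 16161) - 582*8 = -18172 - 4656 = -22828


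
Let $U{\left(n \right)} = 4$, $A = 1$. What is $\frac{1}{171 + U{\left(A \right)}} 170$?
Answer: $\frac{34}{35} \approx 0.97143$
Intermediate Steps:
$\frac{1}{171 + U{\left(A \right)}} 170 = \frac{1}{171 + 4} \cdot 170 = \frac{1}{175} \cdot 170 = \frac{34}{35}$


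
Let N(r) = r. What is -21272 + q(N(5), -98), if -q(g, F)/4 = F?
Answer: -20880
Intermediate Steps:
q(g, F) = -4*F
-21272 + q(N(5), -98) = -21272 - 4*(-98) = -21272 + 392 = -20880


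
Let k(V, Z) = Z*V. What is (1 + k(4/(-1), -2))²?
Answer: 81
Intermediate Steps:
k(V, Z) = V*Z
(1 + k(4/(-1), -2))² = (1 + (4/(-1))*(-2))² = (1 + (4*(-1))*(-2))² = (1 - 4*(-2))² = (1 + 8)² = 9² = 81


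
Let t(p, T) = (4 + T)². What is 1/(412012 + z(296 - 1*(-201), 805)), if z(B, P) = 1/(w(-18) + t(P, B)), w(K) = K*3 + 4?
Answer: 250951/103394823413 ≈ 2.4271e-6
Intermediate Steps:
w(K) = 4 + 3*K (w(K) = 3*K + 4 = 4 + 3*K)
z(B, P) = 1/(-50 + (4 + B)²) (z(B, P) = 1/((4 + 3*(-18)) + (4 + B)²) = 1/((4 - 54) + (4 + B)²) = 1/(-50 + (4 + B)²))
1/(412012 + z(296 - 1*(-201), 805)) = 1/(412012 + 1/(-50 + (4 + (296 - 1*(-201)))²)) = 1/(412012 + 1/(-50 + (4 + (296 + 201))²)) = 1/(412012 + 1/(-50 + (4 + 497)²)) = 1/(412012 + 1/(-50 + 501²)) = 1/(412012 + 1/(-50 + 251001)) = 1/(412012 + 1/250951) = 1/(103394823413/250951) = 250951/103394823413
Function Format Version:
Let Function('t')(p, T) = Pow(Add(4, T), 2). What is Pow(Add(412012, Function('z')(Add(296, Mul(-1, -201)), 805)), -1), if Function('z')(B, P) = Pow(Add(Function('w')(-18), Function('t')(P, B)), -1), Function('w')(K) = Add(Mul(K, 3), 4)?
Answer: Rational(250951, 103394823413) ≈ 2.4271e-6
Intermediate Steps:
Function('w')(K) = Add(4, Mul(3, K)) (Function('w')(K) = Add(Mul(3, K), 4) = Add(4, Mul(3, K)))
Function('z')(B, P) = Pow(Add(-50, Pow(Add(4, B), 2)), -1) (Function('z')(B, P) = Pow(Add(Add(4, Mul(3, -18)), Pow(Add(4, B), 2)), -1) = Pow(Add(Add(4, -54), Pow(Add(4, B), 2)), -1) = Pow(Add(-50, Pow(Add(4, B), 2)), -1))
Pow(Add(412012, Function('z')(Add(296, Mul(-1, -201)), 805)), -1) = Pow(Add(412012, Pow(Add(-50, Pow(Add(4, Add(296, Mul(-1, -201))), 2)), -1)), -1) = Pow(Add(412012, Pow(Add(-50, Pow(Add(4, Add(296, 201)), 2)), -1)), -1) = Pow(Add(412012, Pow(Add(-50, Pow(Add(4, 497), 2)), -1)), -1) = Pow(Add(412012, Pow(Add(-50, Pow(501, 2)), -1)), -1) = Pow(Add(412012, Pow(Add(-50, 251001), -1)), -1) = Pow(Add(412012, Pow(250951, -1)), -1) = Pow(Add(412012, Rational(1, 250951)), -1) = Pow(Rational(103394823413, 250951), -1) = Rational(250951, 103394823413)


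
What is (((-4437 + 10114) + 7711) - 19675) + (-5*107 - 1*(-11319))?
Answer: 4497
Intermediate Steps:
(((-4437 + 10114) + 7711) - 19675) + (-5*107 - 1*(-11319)) = ((5677 + 7711) - 19675) + (-535 + 11319) = (13388 - 19675) + 10784 = -6287 + 10784 = 4497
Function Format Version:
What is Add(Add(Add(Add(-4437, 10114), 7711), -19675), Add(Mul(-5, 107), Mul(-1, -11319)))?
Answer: 4497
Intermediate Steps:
Add(Add(Add(Add(-4437, 10114), 7711), -19675), Add(Mul(-5, 107), Mul(-1, -11319))) = Add(Add(Add(5677, 7711), -19675), Add(-535, 11319)) = Add(Add(13388, -19675), 10784) = Add(-6287, 10784) = 4497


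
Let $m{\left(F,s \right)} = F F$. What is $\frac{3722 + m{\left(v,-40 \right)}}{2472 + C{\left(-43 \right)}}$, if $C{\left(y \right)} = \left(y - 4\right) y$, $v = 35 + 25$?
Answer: $\frac{7322}{4493} \approx 1.6296$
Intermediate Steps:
$v = 60$
$C{\left(y \right)} = y \left(-4 + y\right)$ ($C{\left(y \right)} = \left(-4 + y\right) y = y \left(-4 + y\right)$)
$m{\left(F,s \right)} = F^{2}$
$\frac{3722 + m{\left(v,-40 \right)}}{2472 + C{\left(-43 \right)}} = \frac{3722 + 60^{2}}{2472 - 43 \left(-4 - 43\right)} = \frac{3722 + 3600}{2472 - -2021} = \frac{7322}{2472 + 2021} = \frac{7322}{4493}$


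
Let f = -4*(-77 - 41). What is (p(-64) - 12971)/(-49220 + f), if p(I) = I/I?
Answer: 6485/24374 ≈ 0.26606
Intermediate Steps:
p(I) = 1
f = 472 (f = -4*(-118) = 472)
(p(-64) - 12971)/(-49220 + f) = (1 - 12971)/(-49220 + 472) = -12970/(-48748) = -12970*(-1/48748) = 6485/24374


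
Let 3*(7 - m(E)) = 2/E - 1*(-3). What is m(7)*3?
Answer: 124/7 ≈ 17.714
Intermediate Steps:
m(E) = 6 - 2/(3*E) (m(E) = 7 - (2/E - 1*(-3))/3 = 7 - (2/E + 3)/3 = 7 - (3 + 2/E)/3 = 7 + (-1 - 2/(3*E)) = 6 - 2/(3*E))
m(7)*3 = (6 - ⅔/7)*3 = (6 - ⅔*⅐)*3 = (6 - 2/21)*3 = (124/21)*3 = 124/7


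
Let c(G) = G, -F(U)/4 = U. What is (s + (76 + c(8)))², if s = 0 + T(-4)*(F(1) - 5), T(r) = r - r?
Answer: 7056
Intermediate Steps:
F(U) = -4*U
T(r) = 0
s = 0 (s = 0 + 0*(-4*1 - 5) = 0 + 0*(-4 - 5) = 0 + 0*(-9) = 0 + 0 = 0)
(s + (76 + c(8)))² = (0 + (76 + 8))² = (0 + 84)² = 84² = 7056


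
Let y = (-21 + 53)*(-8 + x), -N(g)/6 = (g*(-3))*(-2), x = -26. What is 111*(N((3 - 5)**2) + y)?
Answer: -136752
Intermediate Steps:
N(g) = -36*g (N(g) = -6*g*(-3)*(-2) = -6*(-3*g)*(-2) = -36*g)
y = -1088 (y = (-21 + 53)*(-8 - 26) = 32*(-34) = -1088)
111*(N((3 - 5)**2) + y) = 111*(-36*(3 - 5)**2 - 1088) = 111*(-36*(-2)**2 - 1088) = 111*(-36*4 - 1088) = 111*(-144 - 1088) = 111*(-1232) = -136752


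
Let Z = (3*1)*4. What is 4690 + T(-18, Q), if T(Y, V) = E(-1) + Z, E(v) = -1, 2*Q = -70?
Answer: 4701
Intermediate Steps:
Q = -35 (Q = (1/2)*(-70) = -35)
Z = 12 (Z = 3*4 = 12)
T(Y, V) = 11 (T(Y, V) = -1 + 12 = 11)
4690 + T(-18, Q) = 4690 + 11 = 4701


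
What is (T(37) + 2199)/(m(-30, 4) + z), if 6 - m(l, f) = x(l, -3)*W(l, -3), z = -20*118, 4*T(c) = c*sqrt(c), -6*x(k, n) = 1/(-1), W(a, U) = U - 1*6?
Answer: -4398/4705 - 37*sqrt(37)/9410 ≈ -0.95867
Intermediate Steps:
W(a, U) = -6 + U (W(a, U) = U - 6 = -6 + U)
x(k, n) = 1/6 (x(k, n) = -1/6/(-1) = -1/6*(-1) = 1/6)
T(c) = c**(3/2)/4 (T(c) = (c*sqrt(c))/4 = c**(3/2)/4)
z = -2360
m(l, f) = 15/2 (m(l, f) = 6 - (-6 - 3)/6 = 6 - (-9)/6 = 6 - 1*(-3/2) = 6 + 3/2 = 15/2)
(T(37) + 2199)/(m(-30, 4) + z) = (37**(3/2)/4 + 2199)/(15/2 - 2360) = ((37*sqrt(37))/4 + 2199)/(-4705/2) = (37*sqrt(37)/4 + 2199)*(-2/4705) = (2199 + 37*sqrt(37)/4)*(-2/4705) = -4398/4705 - 37*sqrt(37)/9410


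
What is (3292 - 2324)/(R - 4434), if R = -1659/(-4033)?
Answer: -3903944/17880663 ≈ -0.21833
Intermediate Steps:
R = 1659/4033 (R = -1659*(-1/4033) = 1659/4033 ≈ 0.41136)
(3292 - 2324)/(R - 4434) = (3292 - 2324)/(1659/4033 - 4434) = 968/(-17880663/4033) = 968*(-4033/17880663) = -3903944/17880663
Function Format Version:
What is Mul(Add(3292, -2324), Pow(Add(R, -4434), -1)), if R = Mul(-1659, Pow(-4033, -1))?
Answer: Rational(-3903944, 17880663) ≈ -0.21833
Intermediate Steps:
R = Rational(1659, 4033) (R = Mul(-1659, Rational(-1, 4033)) = Rational(1659, 4033) ≈ 0.41136)
Mul(Add(3292, -2324), Pow(Add(R, -4434), -1)) = Mul(Add(3292, -2324), Pow(Add(Rational(1659, 4033), -4434), -1)) = Mul(968, Pow(Rational(-17880663, 4033), -1)) = Mul(968, Rational(-4033, 17880663)) = Rational(-3903944, 17880663)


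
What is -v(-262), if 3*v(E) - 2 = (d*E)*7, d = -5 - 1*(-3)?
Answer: -3670/3 ≈ -1223.3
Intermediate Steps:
d = -2 (d = -5 + 3 = -2)
v(E) = ⅔ - 14*E/3 (v(E) = ⅔ + (-2*E*7)/3 = ⅔ + (-14*E)/3 = ⅔ - 14*E/3)
-v(-262) = -(⅔ - 14/3*(-262)) = -(⅔ + 3668/3) = -1*3670/3 = -3670/3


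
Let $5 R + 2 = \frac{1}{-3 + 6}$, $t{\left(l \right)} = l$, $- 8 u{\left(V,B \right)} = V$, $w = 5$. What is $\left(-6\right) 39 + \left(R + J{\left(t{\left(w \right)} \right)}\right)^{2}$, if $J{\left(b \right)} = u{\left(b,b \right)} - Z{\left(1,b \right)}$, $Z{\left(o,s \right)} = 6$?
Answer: $- \frac{106895}{576} \approx -185.58$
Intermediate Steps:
$u{\left(V,B \right)} = - \frac{V}{8}$
$J{\left(b \right)} = -6 - \frac{b}{8}$ ($J{\left(b \right)} = - \frac{b}{8} - 6 = -6 - \frac{b}{8}$)
$R = - \frac{1}{3}$ ($R = - \frac{2}{5} + \frac{1}{5 \left(-3 + 6\right)} = - \frac{2}{5} + \frac{1}{5 \cdot 3} = - \frac{2}{5} + \frac{1}{5} \cdot \frac{1}{3} = - \frac{2}{5} + \frac{1}{15} = - \frac{1}{3} \approx -0.33333$)
$\left(-6\right) 39 + \left(R + J{\left(t{\left(w \right)} \right)}\right)^{2} = \left(-6\right) 39 + \left(- \frac{1}{3} - \frac{53}{8}\right)^{2} = -234 + \left(- \frac{1}{3} - \frac{53}{8}\right)^{2} = -234 + \left(- \frac{167}{24}\right)^{2} = -234 + \frac{27889}{576} = - \frac{106895}{576}$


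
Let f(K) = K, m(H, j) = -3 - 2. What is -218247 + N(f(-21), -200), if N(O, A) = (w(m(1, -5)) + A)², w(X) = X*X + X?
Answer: -185847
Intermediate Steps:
m(H, j) = -5
w(X) = X + X² (w(X) = X² + X = X + X²)
N(O, A) = (20 + A)² (N(O, A) = (-5*(1 - 5) + A)² = (-5*(-4) + A)² = (20 + A)²)
-218247 + N(f(-21), -200) = -218247 + (20 - 200)² = -218247 + (-180)² = -218247 + 32400 = -185847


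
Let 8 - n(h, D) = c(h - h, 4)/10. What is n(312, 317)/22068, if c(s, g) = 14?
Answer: 11/36780 ≈ 0.00029908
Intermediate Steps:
n(h, D) = 33/5 (n(h, D) = 8 - 14/10 = 8 - 1*7/5 = 8 - 7/5 = 33/5)
n(312, 317)/22068 = (33/5)/22068 = (33/5)*(1/22068) = 11/36780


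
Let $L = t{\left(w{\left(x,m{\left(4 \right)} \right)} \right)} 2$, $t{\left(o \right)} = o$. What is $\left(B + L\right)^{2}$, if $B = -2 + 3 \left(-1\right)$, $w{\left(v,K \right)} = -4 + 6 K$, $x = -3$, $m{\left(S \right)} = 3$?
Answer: $529$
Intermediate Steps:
$B = -5$ ($B = -2 - 3 = -5$)
$L = 28$ ($L = \left(-4 + 6 \cdot 3\right) 2 = \left(-4 + 18\right) 2 = 14 \cdot 2 = 28$)
$\left(B + L\right)^{2} = \left(-5 + 28\right)^{2} = 23^{2} = 529$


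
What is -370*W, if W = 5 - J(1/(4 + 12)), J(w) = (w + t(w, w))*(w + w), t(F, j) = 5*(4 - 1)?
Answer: -73815/64 ≈ -1153.4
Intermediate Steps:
t(F, j) = 15 (t(F, j) = 5*3 = 15)
J(w) = 2*w*(15 + w) (J(w) = (w + 15)*(w + w) = (15 + w)*(2*w) = 2*w*(15 + w))
W = 399/128 (W = 5 - 2*(15 + 1/(4 + 12))/(4 + 12) = 5 - 2*(15 + 1/16)/16 = 5 - 2*241/(16*16) = 5 - 1*241/128 = 5 - 241/128 = 399/128 ≈ 3.1172)
-370*W = -370*399/128 = -73815/64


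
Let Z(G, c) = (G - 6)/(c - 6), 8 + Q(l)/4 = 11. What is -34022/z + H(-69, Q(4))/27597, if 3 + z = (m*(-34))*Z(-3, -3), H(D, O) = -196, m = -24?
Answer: -104340498/2492929 ≈ -41.855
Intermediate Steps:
Q(l) = 12 (Q(l) = -32 + 4*11 = -32 + 44 = 12)
Z(G, c) = (-6 + G)/(-6 + c)
z = 813 (z = -3 + (-24*(-34))*((-6 - 3)/(-6 - 3)) = -3 + 816*(-9/(-9)) = -3 + 816*(-1/9*(-9)) = -3 + 816*1 = -3 + 816 = 813)
-34022/z + H(-69, Q(4))/27597 = -34022/813 - 196/27597 = -104340498/2492929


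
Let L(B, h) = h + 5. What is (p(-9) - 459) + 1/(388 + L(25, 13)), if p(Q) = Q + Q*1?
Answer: -193661/406 ≈ -477.00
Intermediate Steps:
L(B, h) = 5 + h
p(Q) = 2*Q (p(Q) = Q + Q = 2*Q)
(p(-9) - 459) + 1/(388 + L(25, 13)) = (2*(-9) - 459) + 1/(388 + (5 + 13)) = (-18 - 459) + 1/(388 + 18) = -477 + 1/406 = -193661/406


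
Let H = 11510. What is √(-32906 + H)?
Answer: 2*I*√5349 ≈ 146.27*I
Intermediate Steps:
√(-32906 + H) = √(-32906 + 11510) = √(-21396) = 2*I*√5349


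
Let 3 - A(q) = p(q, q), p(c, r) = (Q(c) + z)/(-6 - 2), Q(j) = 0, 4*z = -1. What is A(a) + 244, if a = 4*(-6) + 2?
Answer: 7903/32 ≈ 246.97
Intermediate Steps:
z = -¼ (z = (¼)*(-1) = -¼ ≈ -0.25000)
a = -22 (a = -24 + 2 = -22)
p(c, r) = 1/32 (p(c, r) = (0 - ¼)/(-6 - 2) = -¼/(-8) = -¼*(-⅛) = 1/32)
A(q) = 95/32 (A(q) = 3 - 1*1/32 = 3 - 1/32 = 95/32)
A(a) + 244 = 95/32 + 244 = 7903/32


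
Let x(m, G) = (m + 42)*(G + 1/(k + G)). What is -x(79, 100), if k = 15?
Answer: -1391621/115 ≈ -12101.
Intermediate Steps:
x(m, G) = (42 + m)*(G + 1/(15 + G)) (x(m, G) = (m + 42)*(G + 1/(15 + G)) = (42 + m)*(G + 1/(15 + G)))
-x(79, 100) = -(42 + 79 + 42*100² + 630*100 + 79*100² + 15*100*79)/(15 + 100) = -(42 + 79 + 42*10000 + 63000 + 79*10000 + 118500)/115 = -(42 + 79 + 420000 + 63000 + 790000 + 118500)/115 = -1391621/115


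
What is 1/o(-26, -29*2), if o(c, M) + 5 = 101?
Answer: 1/96 ≈ 0.010417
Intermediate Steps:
o(c, M) = 96 (o(c, M) = -5 + 101 = 96)
1/o(-26, -29*2) = 1/96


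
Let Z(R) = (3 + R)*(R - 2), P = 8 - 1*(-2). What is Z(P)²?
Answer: 10816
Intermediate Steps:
P = 10 (P = 8 + 2 = 10)
Z(R) = (-2 + R)*(3 + R) (Z(R) = (3 + R)*(-2 + R) = (-2 + R)*(3 + R))
Z(P)² = (-6 + 10 + 10²)² = (-6 + 10 + 100)² = 104² = 10816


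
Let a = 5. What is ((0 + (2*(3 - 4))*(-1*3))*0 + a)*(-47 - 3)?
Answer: -250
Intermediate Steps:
((0 + (2*(3 - 4))*(-1*3))*0 + a)*(-47 - 3) = ((0 + (2*(3 - 4))*(-1*3))*0 + 5)*(-47 - 3) = ((0 + (2*(-1))*(-3))*0 + 5)*(-50) = ((0 - 2*(-3))*0 + 5)*(-50) = ((0 + 6)*0 + 5)*(-50) = (6*0 + 5)*(-50) = (0 + 5)*(-50) = 5*(-50) = -250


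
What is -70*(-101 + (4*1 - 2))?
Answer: 6930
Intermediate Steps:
-70*(-101 + (4*1 - 2)) = -70*(-101 + (4 - 2)) = -70*(-101 + 2) = -70*(-99) = 6930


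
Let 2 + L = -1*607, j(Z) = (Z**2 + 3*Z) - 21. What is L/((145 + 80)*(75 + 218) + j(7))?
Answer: -609/65974 ≈ -0.0092309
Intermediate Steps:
j(Z) = -21 + Z**2 + 3*Z
L = -609 (L = -2 - 1*607 = -2 - 607 = -609)
L/((145 + 80)*(75 + 218) + j(7)) = -609/((145 + 80)*(75 + 218) + (-21 + 7**2 + 3*7)) = -609/(225*293 + (-21 + 49 + 21)) = -609/(65925 + 49) = -609/65974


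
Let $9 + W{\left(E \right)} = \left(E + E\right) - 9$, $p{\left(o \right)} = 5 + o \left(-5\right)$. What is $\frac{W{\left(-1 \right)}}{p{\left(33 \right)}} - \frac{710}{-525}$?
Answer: $\frac{1241}{840} \approx 1.4774$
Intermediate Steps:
$p{\left(o \right)} = 5 - 5 o$
$W{\left(E \right)} = -18 + 2 E$ ($W{\left(E \right)} = -9 + \left(\left(E + E\right) - 9\right) = -9 + \left(2 E - 9\right) = -9 + \left(-9 + 2 E\right) = -18 + 2 E$)
$\frac{W{\left(-1 \right)}}{p{\left(33 \right)}} - \frac{710}{-525} = \frac{-18 + 2 \left(-1\right)}{5 - 165} - \frac{710}{-525} = \frac{-18 - 2}{5 - 165} - - \frac{142}{105} = - \frac{20}{-160} + \frac{142}{105} = \left(-20\right) \left(- \frac{1}{160}\right) + \frac{142}{105} = \frac{1}{8} + \frac{142}{105} = \frac{1241}{840}$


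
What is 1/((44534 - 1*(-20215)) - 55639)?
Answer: 1/9110 ≈ 0.00010977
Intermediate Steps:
1/((44534 - 1*(-20215)) - 55639) = 1/((44534 + 20215) - 55639) = 1/(64749 - 55639) = 1/9110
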